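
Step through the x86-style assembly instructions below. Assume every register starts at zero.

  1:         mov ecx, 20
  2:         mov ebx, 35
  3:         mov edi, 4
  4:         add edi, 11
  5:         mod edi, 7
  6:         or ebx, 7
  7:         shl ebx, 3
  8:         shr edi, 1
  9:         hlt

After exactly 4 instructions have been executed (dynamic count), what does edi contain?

15

mov ecx, 20 → ecx=20
mov ebx, 35 → ebx=35
mov edi, 4 → edi=4
add edi, 11 → edi=4+11=15
After step 4: edi = 15.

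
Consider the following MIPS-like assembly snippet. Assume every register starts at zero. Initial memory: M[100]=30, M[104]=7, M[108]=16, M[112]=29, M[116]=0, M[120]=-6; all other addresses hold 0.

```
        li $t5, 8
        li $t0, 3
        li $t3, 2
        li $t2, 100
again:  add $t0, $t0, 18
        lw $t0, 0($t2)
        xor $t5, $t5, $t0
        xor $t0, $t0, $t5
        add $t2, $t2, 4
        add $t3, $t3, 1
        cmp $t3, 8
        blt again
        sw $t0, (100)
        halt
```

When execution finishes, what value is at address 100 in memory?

after li $t5, 8: $t5=8
after li $t0, 3: $t0=3
after li $t3, 2: $t3=2
after li $t2, 100: $t2=100
after add $t0, $t0, 18: $t0=3+18=21
after lw $t0, 0($t2): $t0=M[100]=30
after xor $t5, $t5, $t0: $t5=8^30=22
after xor $t0, $t0, $t5: $t0=30^22=8
after add $t2, $t2, 4: $t2=100+4=104
after add $t3, $t3, 1: $t3=2+1=3
cmp $t3, 8  (cmp 3,8)
blt again: taken
after add $t0, $t0, 18: $t0=8+18=26
after lw $t0, 0($t2): $t0=M[104]=7
after xor $t5, $t5, $t0: $t5=22^7=17
after xor $t0, $t0, $t5: $t0=7^17=22
after add $t2, $t2, 4: $t2=104+4=108
after add $t3, $t3, 1: $t3=3+1=4
cmp $t3, 8  (cmp 4,8)
blt again: taken
after add $t0, $t0, 18: $t0=22+18=40
after lw $t0, 0($t2): $t0=M[108]=16
after xor $t5, $t5, $t0: $t5=17^16=1
after xor $t0, $t0, $t5: $t0=16^1=17
after add $t2, $t2, 4: $t2=108+4=112
after add $t3, $t3, 1: $t3=4+1=5
cmp $t3, 8  (cmp 5,8)
blt again: taken
after add $t0, $t0, 18: $t0=17+18=35
after lw $t0, 0($t2): $t0=M[112]=29
after xor $t5, $t5, $t0: $t5=1^29=28
after xor $t0, $t0, $t5: $t0=29^28=1
after add $t2, $t2, 4: $t2=112+4=116
after add $t3, $t3, 1: $t3=5+1=6
cmp $t3, 8  (cmp 6,8)
blt again: taken
after add $t0, $t0, 18: $t0=1+18=19
after lw $t0, 0($t2): $t0=M[116]=0
after xor $t5, $t5, $t0: $t5=28^0=28
after xor $t0, $t0, $t5: $t0=0^28=28
after add $t2, $t2, 4: $t2=116+4=120
after add $t3, $t3, 1: $t3=6+1=7
cmp $t3, 8  (cmp 7,8)
blt again: taken
after add $t0, $t0, 18: $t0=28+18=46
after lw $t0, 0($t2): $t0=M[120]=-6
after xor $t5, $t5, $t0: $t5=28^(-6)=-26
after xor $t0, $t0, $t5: $t0=(-6)^(-26)=28
after add $t2, $t2, 4: $t2=120+4=124
after add $t3, $t3, 1: $t3=7+1=8
cmp $t3, 8  (cmp 8,8)
blt again: not taken
sw $t0, (100) → M[100]=28
halt.

28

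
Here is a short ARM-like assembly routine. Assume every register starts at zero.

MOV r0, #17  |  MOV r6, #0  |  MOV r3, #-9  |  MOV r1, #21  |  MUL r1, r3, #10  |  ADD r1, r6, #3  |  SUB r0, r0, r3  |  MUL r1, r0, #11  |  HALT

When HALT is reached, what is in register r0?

26

r0=17
r6=0
r3=-9
r1=21
r1=(-9)*10=-90
r1=0+3=3
r0=17-(-9)=26
r1=26*11=286
halt.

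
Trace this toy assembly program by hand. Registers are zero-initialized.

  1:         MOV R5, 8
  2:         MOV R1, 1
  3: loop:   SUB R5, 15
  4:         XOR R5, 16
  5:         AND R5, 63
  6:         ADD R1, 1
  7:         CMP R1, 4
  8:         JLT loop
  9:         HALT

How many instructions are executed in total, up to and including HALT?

21

MOV R5, 8 → R5=8
MOV R1, 1 → R1=1
SUB R5, 15 → R5=8-15=-7
XOR R5, 16 → R5=(-7)^16=-23
AND R5, 63 → R5=(-23)&63=41
ADD R1, 1 → R1=1+1=2
CMP R1, 4  (cmp 2,4)
JLT loop: taken
SUB R5, 15 → R5=41-15=26
XOR R5, 16 → R5=26^16=10
AND R5, 63 → R5=10&63=10
ADD R1, 1 → R1=2+1=3
CMP R1, 4  (cmp 3,4)
JLT loop: taken
SUB R5, 15 → R5=10-15=-5
XOR R5, 16 → R5=(-5)^16=-21
AND R5, 63 → R5=(-21)&63=43
ADD R1, 1 → R1=3+1=4
CMP R1, 4  (cmp 4,4)
JLT loop: not taken
halt.
Total executed instructions: 21.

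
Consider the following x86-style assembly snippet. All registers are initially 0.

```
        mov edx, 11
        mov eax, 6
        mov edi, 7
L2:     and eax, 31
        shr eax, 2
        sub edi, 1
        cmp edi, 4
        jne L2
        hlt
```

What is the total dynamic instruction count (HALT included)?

19

after mov edx, 11: edx=11
after mov eax, 6: eax=6
after mov edi, 7: edi=7
after and eax, 31: eax=6&31=6
after shr eax, 2: eax=6>>2=1
after sub edi, 1: edi=7-1=6
cmp edi, 4  (cmp 6,4)
jne L2: taken
after and eax, 31: eax=1&31=1
after shr eax, 2: eax=1>>2=0
after sub edi, 1: edi=6-1=5
cmp edi, 4  (cmp 5,4)
jne L2: taken
after and eax, 31: eax=0&31=0
after shr eax, 2: eax=0>>2=0
after sub edi, 1: edi=5-1=4
cmp edi, 4  (cmp 4,4)
jne L2: not taken
halt.
Total executed instructions: 19.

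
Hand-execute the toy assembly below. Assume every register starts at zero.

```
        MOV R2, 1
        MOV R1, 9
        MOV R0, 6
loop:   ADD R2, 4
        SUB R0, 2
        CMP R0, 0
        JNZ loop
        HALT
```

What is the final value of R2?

13

MOV R2, 1 → R2=1
MOV R1, 9 → R1=9
MOV R0, 6 → R0=6
ADD R2, 4 → R2=1+4=5
SUB R0, 2 → R0=6-2=4
CMP R0, 0  (cmp 4,0)
JNZ loop: taken
ADD R2, 4 → R2=5+4=9
SUB R0, 2 → R0=4-2=2
CMP R0, 0  (cmp 2,0)
JNZ loop: taken
ADD R2, 4 → R2=9+4=13
SUB R0, 2 → R0=2-2=0
CMP R0, 0  (cmp 0,0)
JNZ loop: not taken
halt.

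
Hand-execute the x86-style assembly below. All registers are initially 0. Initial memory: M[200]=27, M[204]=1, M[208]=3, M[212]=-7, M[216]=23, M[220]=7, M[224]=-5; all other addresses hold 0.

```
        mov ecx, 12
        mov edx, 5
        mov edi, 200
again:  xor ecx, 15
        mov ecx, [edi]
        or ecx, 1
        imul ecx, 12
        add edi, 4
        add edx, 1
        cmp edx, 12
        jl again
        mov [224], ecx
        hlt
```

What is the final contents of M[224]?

ecx=12
edx=5
edi=200
ecx=12^15=3
ecx=M[200]=27
ecx=27|1=27
ecx=27*12=324
edi=200+4=204
edx=5+1=6
cmp edx, 12  (cmp 6,12)
jl again: taken
ecx=324^15=331
ecx=M[204]=1
ecx=1|1=1
ecx=1*12=12
edi=204+4=208
edx=6+1=7
cmp edx, 12  (cmp 7,12)
jl again: taken
ecx=12^15=3
ecx=M[208]=3
ecx=3|1=3
ecx=3*12=36
edi=208+4=212
edx=7+1=8
cmp edx, 12  (cmp 8,12)
jl again: taken
ecx=36^15=43
ecx=M[212]=-7
ecx=(-7)|1=-7
ecx=(-7)*12=-84
edi=212+4=216
edx=8+1=9
cmp edx, 12  (cmp 9,12)
jl again: taken
ecx=(-84)^15=-93
ecx=M[216]=23
ecx=23|1=23
ecx=23*12=276
edi=216+4=220
edx=9+1=10
cmp edx, 12  (cmp 10,12)
jl again: taken
ecx=276^15=283
ecx=M[220]=7
ecx=7|1=7
ecx=7*12=84
edi=220+4=224
edx=10+1=11
cmp edx, 12  (cmp 11,12)
jl again: taken
ecx=84^15=91
ecx=M[224]=-5
ecx=(-5)|1=-5
ecx=(-5)*12=-60
edi=224+4=228
edx=11+1=12
cmp edx, 12  (cmp 12,12)
jl again: not taken
mov [224], ecx → M[224]=-60
halt.

-60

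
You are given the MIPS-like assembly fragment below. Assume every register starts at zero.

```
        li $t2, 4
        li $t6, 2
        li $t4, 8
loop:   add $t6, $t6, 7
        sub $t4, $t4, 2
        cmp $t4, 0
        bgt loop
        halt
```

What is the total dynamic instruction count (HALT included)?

$t2=4
$t6=2
$t4=8
$t6=2+7=9
$t4=8-2=6
cmp $t4, 0  (cmp 6,0)
bgt loop: taken
$t6=9+7=16
$t4=6-2=4
cmp $t4, 0  (cmp 4,0)
bgt loop: taken
$t6=16+7=23
$t4=4-2=2
cmp $t4, 0  (cmp 2,0)
bgt loop: taken
$t6=23+7=30
$t4=2-2=0
cmp $t4, 0  (cmp 0,0)
bgt loop: not taken
halt.
Total executed instructions: 20.

20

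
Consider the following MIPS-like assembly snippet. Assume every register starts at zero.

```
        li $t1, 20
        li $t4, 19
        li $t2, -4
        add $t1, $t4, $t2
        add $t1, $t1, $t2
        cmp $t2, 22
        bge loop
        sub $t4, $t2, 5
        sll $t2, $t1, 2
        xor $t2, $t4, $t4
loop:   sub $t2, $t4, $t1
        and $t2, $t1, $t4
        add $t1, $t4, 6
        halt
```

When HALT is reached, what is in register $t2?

after li $t1, 20: $t1=20
after li $t4, 19: $t4=19
after li $t2, -4: $t2=-4
after add $t1, $t4, $t2: $t1=19+(-4)=15
after add $t1, $t1, $t2: $t1=15+(-4)=11
cmp $t2, 22  (cmp -4,22)
bge loop: not taken
after sub $t4, $t2, 5: $t4=(-4)-5=-9
after sll $t2, $t1, 2: $t2=11<<2=44
after xor $t2, $t4, $t4: $t2=(-9)^(-9)=0
after sub $t2, $t4, $t1: $t2=(-9)-11=-20
after and $t2, $t1, $t4: $t2=11&(-9)=3
after add $t1, $t4, 6: $t1=(-9)+6=-3
halt.

3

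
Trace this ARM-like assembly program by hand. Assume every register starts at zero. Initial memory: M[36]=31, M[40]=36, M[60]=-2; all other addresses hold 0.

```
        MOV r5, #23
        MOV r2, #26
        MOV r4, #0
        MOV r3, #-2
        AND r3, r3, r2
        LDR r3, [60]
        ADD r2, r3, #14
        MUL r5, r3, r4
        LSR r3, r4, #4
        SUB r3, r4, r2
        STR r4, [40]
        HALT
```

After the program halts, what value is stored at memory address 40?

0

r5=23
r2=26
r4=0
r3=-2
r3=(-2)&26=26
r3=M[60]=-2
r2=(-2)+14=12
r5=(-2)*0=0
r3=0>>4=0
r3=0-12=-12
STR r4, [40] → M[40]=0
halt.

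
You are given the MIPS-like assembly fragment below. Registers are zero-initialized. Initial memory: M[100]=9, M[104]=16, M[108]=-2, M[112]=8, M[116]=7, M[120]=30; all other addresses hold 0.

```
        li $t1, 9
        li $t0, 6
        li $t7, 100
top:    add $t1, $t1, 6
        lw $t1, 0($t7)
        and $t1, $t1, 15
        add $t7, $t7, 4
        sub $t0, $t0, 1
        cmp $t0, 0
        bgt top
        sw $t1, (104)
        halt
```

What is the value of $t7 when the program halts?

li $t1, 9 → $t1=9
li $t0, 6 → $t0=6
li $t7, 100 → $t7=100
add $t1, $t1, 6 → $t1=9+6=15
lw $t1, 0($t7) → $t1=M[100]=9
and $t1, $t1, 15 → $t1=9&15=9
add $t7, $t7, 4 → $t7=100+4=104
sub $t0, $t0, 1 → $t0=6-1=5
cmp $t0, 0  (cmp 5,0)
bgt top: taken
add $t1, $t1, 6 → $t1=9+6=15
lw $t1, 0($t7) → $t1=M[104]=16
and $t1, $t1, 15 → $t1=16&15=0
add $t7, $t7, 4 → $t7=104+4=108
sub $t0, $t0, 1 → $t0=5-1=4
cmp $t0, 0  (cmp 4,0)
bgt top: taken
add $t1, $t1, 6 → $t1=0+6=6
lw $t1, 0($t7) → $t1=M[108]=-2
and $t1, $t1, 15 → $t1=(-2)&15=14
add $t7, $t7, 4 → $t7=108+4=112
sub $t0, $t0, 1 → $t0=4-1=3
cmp $t0, 0  (cmp 3,0)
bgt top: taken
add $t1, $t1, 6 → $t1=14+6=20
lw $t1, 0($t7) → $t1=M[112]=8
and $t1, $t1, 15 → $t1=8&15=8
add $t7, $t7, 4 → $t7=112+4=116
sub $t0, $t0, 1 → $t0=3-1=2
cmp $t0, 0  (cmp 2,0)
bgt top: taken
add $t1, $t1, 6 → $t1=8+6=14
lw $t1, 0($t7) → $t1=M[116]=7
and $t1, $t1, 15 → $t1=7&15=7
add $t7, $t7, 4 → $t7=116+4=120
sub $t0, $t0, 1 → $t0=2-1=1
cmp $t0, 0  (cmp 1,0)
bgt top: taken
add $t1, $t1, 6 → $t1=7+6=13
lw $t1, 0($t7) → $t1=M[120]=30
and $t1, $t1, 15 → $t1=30&15=14
add $t7, $t7, 4 → $t7=120+4=124
sub $t0, $t0, 1 → $t0=1-1=0
cmp $t0, 0  (cmp 0,0)
bgt top: not taken
sw $t1, (104) → M[104]=14
halt.

124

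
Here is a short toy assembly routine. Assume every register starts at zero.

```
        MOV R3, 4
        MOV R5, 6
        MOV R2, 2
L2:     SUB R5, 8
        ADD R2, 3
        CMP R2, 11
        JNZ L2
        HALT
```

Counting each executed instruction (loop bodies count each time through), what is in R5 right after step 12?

MOV R3, 4 → R3=4
MOV R5, 6 → R5=6
MOV R2, 2 → R2=2
SUB R5, 8 → R5=6-8=-2
ADD R2, 3 → R2=2+3=5
CMP R2, 11  (cmp 5,11)
JNZ L2: taken
SUB R5, 8 → R5=(-2)-8=-10
ADD R2, 3 → R2=5+3=8
CMP R2, 11  (cmp 8,11)
JNZ L2: taken
SUB R5, 8 → R5=(-10)-8=-18
After step 12: R5 = -18.

-18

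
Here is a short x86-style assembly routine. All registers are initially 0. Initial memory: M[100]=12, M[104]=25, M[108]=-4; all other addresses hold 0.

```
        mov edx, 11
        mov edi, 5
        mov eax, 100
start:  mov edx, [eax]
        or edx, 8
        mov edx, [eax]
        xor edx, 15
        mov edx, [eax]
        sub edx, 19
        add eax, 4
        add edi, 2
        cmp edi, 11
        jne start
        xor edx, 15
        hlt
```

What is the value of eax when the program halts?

112

edx=11
edi=5
eax=100
edx=M[100]=12
edx=12|8=12
edx=M[100]=12
edx=12^15=3
edx=M[100]=12
edx=12-19=-7
eax=100+4=104
edi=5+2=7
cmp edi, 11  (cmp 7,11)
jne start: taken
edx=M[104]=25
edx=25|8=25
edx=M[104]=25
edx=25^15=22
edx=M[104]=25
edx=25-19=6
eax=104+4=108
edi=7+2=9
cmp edi, 11  (cmp 9,11)
jne start: taken
edx=M[108]=-4
edx=(-4)|8=-4
edx=M[108]=-4
edx=(-4)^15=-13
edx=M[108]=-4
edx=(-4)-19=-23
eax=108+4=112
edi=9+2=11
cmp edi, 11  (cmp 11,11)
jne start: not taken
edx=(-23)^15=-26
halt.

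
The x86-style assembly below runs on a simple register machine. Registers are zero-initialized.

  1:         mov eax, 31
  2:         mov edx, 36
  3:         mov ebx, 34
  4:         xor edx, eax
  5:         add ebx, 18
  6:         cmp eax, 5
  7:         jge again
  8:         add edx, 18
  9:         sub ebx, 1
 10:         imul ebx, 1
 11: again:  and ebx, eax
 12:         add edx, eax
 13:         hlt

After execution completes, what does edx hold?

90

after mov eax, 31: eax=31
after mov edx, 36: edx=36
after mov ebx, 34: ebx=34
after xor edx, eax: edx=36^31=59
after add ebx, 18: ebx=34+18=52
cmp eax, 5  (cmp 31,5)
jge again: taken
after and ebx, eax: ebx=52&31=20
after add edx, eax: edx=59+31=90
halt.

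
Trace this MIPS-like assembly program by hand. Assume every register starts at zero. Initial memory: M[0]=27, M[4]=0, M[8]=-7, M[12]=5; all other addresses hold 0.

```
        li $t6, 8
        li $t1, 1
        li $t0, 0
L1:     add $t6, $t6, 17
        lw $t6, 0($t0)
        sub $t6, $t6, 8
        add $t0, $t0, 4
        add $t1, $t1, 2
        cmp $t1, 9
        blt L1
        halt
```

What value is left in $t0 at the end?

16

li $t6, 8 → $t6=8
li $t1, 1 → $t1=1
li $t0, 0 → $t0=0
add $t6, $t6, 17 → $t6=8+17=25
lw $t6, 0($t0) → $t6=M[0]=27
sub $t6, $t6, 8 → $t6=27-8=19
add $t0, $t0, 4 → $t0=0+4=4
add $t1, $t1, 2 → $t1=1+2=3
cmp $t1, 9  (cmp 3,9)
blt L1: taken
add $t6, $t6, 17 → $t6=19+17=36
lw $t6, 0($t0) → $t6=M[4]=0
sub $t6, $t6, 8 → $t6=0-8=-8
add $t0, $t0, 4 → $t0=4+4=8
add $t1, $t1, 2 → $t1=3+2=5
cmp $t1, 9  (cmp 5,9)
blt L1: taken
add $t6, $t6, 17 → $t6=(-8)+17=9
lw $t6, 0($t0) → $t6=M[8]=-7
sub $t6, $t6, 8 → $t6=(-7)-8=-15
add $t0, $t0, 4 → $t0=8+4=12
add $t1, $t1, 2 → $t1=5+2=7
cmp $t1, 9  (cmp 7,9)
blt L1: taken
add $t6, $t6, 17 → $t6=(-15)+17=2
lw $t6, 0($t0) → $t6=M[12]=5
sub $t6, $t6, 8 → $t6=5-8=-3
add $t0, $t0, 4 → $t0=12+4=16
add $t1, $t1, 2 → $t1=7+2=9
cmp $t1, 9  (cmp 9,9)
blt L1: not taken
halt.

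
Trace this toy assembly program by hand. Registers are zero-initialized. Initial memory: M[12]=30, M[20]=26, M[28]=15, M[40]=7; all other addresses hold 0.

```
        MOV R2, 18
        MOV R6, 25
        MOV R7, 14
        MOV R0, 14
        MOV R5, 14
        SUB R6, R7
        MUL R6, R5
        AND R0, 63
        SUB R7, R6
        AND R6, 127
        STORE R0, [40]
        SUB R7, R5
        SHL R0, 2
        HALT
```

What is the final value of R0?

56

R2=18
R6=25
R7=14
R0=14
R5=14
R6=25-14=11
R6=11*14=154
R0=14&63=14
R7=14-154=-140
R6=154&127=26
STORE R0, [40] → M[40]=14
R7=(-140)-14=-154
R0=14<<2=56
halt.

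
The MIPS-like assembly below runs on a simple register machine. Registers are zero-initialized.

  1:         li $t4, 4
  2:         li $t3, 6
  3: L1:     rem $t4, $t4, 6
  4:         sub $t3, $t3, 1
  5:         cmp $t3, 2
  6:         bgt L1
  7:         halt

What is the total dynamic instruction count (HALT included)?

19

$t4=4
$t3=6
$t4=4%6=4
$t3=6-1=5
cmp $t3, 2  (cmp 5,2)
bgt L1: taken
$t4=4%6=4
$t3=5-1=4
cmp $t3, 2  (cmp 4,2)
bgt L1: taken
$t4=4%6=4
$t3=4-1=3
cmp $t3, 2  (cmp 3,2)
bgt L1: taken
$t4=4%6=4
$t3=3-1=2
cmp $t3, 2  (cmp 2,2)
bgt L1: not taken
halt.
Total executed instructions: 19.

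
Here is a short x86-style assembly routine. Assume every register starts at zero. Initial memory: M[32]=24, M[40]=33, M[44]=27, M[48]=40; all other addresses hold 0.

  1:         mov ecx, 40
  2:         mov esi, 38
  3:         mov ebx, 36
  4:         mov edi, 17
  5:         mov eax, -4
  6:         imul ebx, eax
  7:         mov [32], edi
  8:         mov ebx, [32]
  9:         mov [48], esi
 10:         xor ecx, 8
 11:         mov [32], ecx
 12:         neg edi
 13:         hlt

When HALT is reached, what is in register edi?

-17

after mov ecx, 40: ecx=40
after mov esi, 38: esi=38
after mov ebx, 36: ebx=36
after mov edi, 17: edi=17
after mov eax, -4: eax=-4
after imul ebx, eax: ebx=36*(-4)=-144
mov [32], edi → M[32]=17
after mov ebx, [32]: ebx=M[32]=17
mov [48], esi → M[48]=38
after xor ecx, 8: ecx=40^8=32
mov [32], ecx → M[32]=32
after neg edi: edi=-(17)=-17
halt.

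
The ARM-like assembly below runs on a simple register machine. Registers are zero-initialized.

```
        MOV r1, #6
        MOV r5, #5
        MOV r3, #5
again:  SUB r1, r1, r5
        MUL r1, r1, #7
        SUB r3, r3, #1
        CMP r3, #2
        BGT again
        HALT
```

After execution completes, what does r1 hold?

63

MOV r1, #6 → r1=6
MOV r5, #5 → r5=5
MOV r3, #5 → r3=5
SUB r1, r1, r5 → r1=6-5=1
MUL r1, r1, #7 → r1=1*7=7
SUB r3, r3, #1 → r3=5-1=4
CMP r3, #2  (cmp 4,2)
BGT again: taken
SUB r1, r1, r5 → r1=7-5=2
MUL r1, r1, #7 → r1=2*7=14
SUB r3, r3, #1 → r3=4-1=3
CMP r3, #2  (cmp 3,2)
BGT again: taken
SUB r1, r1, r5 → r1=14-5=9
MUL r1, r1, #7 → r1=9*7=63
SUB r3, r3, #1 → r3=3-1=2
CMP r3, #2  (cmp 2,2)
BGT again: not taken
halt.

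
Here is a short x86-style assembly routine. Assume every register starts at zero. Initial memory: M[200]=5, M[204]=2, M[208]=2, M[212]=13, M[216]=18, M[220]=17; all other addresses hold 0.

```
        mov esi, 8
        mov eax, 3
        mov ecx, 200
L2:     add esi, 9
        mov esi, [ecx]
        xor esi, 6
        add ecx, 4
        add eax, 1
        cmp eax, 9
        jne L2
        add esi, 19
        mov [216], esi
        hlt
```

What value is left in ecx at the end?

esi=8
eax=3
ecx=200
esi=8+9=17
esi=M[200]=5
esi=5^6=3
ecx=200+4=204
eax=3+1=4
cmp eax, 9  (cmp 4,9)
jne L2: taken
esi=3+9=12
esi=M[204]=2
esi=2^6=4
ecx=204+4=208
eax=4+1=5
cmp eax, 9  (cmp 5,9)
jne L2: taken
esi=4+9=13
esi=M[208]=2
esi=2^6=4
ecx=208+4=212
eax=5+1=6
cmp eax, 9  (cmp 6,9)
jne L2: taken
esi=4+9=13
esi=M[212]=13
esi=13^6=11
ecx=212+4=216
eax=6+1=7
cmp eax, 9  (cmp 7,9)
jne L2: taken
esi=11+9=20
esi=M[216]=18
esi=18^6=20
ecx=216+4=220
eax=7+1=8
cmp eax, 9  (cmp 8,9)
jne L2: taken
esi=20+9=29
esi=M[220]=17
esi=17^6=23
ecx=220+4=224
eax=8+1=9
cmp eax, 9  (cmp 9,9)
jne L2: not taken
esi=23+19=42
mov [216], esi → M[216]=42
halt.

224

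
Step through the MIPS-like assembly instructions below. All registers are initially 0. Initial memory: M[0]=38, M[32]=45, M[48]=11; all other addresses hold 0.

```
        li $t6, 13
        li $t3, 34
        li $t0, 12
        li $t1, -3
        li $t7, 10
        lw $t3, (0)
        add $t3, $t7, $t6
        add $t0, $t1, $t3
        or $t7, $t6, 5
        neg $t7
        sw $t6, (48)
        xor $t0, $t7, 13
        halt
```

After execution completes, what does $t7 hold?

$t6=13
$t3=34
$t0=12
$t1=-3
$t7=10
$t3=M[0]=38
$t3=10+13=23
$t0=(-3)+23=20
$t7=13|5=13
$t7=-(13)=-13
sw $t6, (48) → M[48]=13
$t0=(-13)^13=-2
halt.

-13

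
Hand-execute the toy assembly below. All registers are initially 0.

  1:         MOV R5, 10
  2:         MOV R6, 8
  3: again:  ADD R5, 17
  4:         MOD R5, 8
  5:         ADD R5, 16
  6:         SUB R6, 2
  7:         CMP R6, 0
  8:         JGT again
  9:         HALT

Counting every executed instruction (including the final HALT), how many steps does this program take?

27

R5=10
R6=8
R5=10+17=27
R5=27%8=3
R5=3+16=19
R6=8-2=6
CMP R6, 0  (cmp 6,0)
JGT again: taken
R5=19+17=36
R5=36%8=4
R5=4+16=20
R6=6-2=4
CMP R6, 0  (cmp 4,0)
JGT again: taken
R5=20+17=37
R5=37%8=5
R5=5+16=21
R6=4-2=2
CMP R6, 0  (cmp 2,0)
JGT again: taken
R5=21+17=38
R5=38%8=6
R5=6+16=22
R6=2-2=0
CMP R6, 0  (cmp 0,0)
JGT again: not taken
halt.
Total executed instructions: 27.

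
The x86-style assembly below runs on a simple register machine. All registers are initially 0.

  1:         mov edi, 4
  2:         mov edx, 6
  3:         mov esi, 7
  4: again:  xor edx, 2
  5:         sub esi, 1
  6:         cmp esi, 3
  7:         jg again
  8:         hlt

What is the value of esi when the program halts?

3

edi=4
edx=6
esi=7
edx=6^2=4
esi=7-1=6
cmp esi, 3  (cmp 6,3)
jg again: taken
edx=4^2=6
esi=6-1=5
cmp esi, 3  (cmp 5,3)
jg again: taken
edx=6^2=4
esi=5-1=4
cmp esi, 3  (cmp 4,3)
jg again: taken
edx=4^2=6
esi=4-1=3
cmp esi, 3  (cmp 3,3)
jg again: not taken
halt.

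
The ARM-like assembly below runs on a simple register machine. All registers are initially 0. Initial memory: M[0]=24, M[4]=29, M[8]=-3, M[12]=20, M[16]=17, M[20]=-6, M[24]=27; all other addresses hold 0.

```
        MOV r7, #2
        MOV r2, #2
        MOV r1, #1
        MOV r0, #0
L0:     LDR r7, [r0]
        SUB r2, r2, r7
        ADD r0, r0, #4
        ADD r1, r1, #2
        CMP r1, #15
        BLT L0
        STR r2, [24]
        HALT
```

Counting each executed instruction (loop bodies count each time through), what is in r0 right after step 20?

after MOV r7, #2: r7=2
after MOV r2, #2: r2=2
after MOV r1, #1: r1=1
after MOV r0, #0: r0=0
after LDR r7, [r0]: r7=M[0]=24
after SUB r2, r2, r7: r2=2-24=-22
after ADD r0, r0, #4: r0=0+4=4
after ADD r1, r1, #2: r1=1+2=3
CMP r1, #15  (cmp 3,15)
BLT L0: taken
after LDR r7, [r0]: r7=M[4]=29
after SUB r2, r2, r7: r2=(-22)-29=-51
after ADD r0, r0, #4: r0=4+4=8
after ADD r1, r1, #2: r1=3+2=5
CMP r1, #15  (cmp 5,15)
BLT L0: taken
after LDR r7, [r0]: r7=M[8]=-3
after SUB r2, r2, r7: r2=(-51)-(-3)=-48
after ADD r0, r0, #4: r0=8+4=12
after ADD r1, r1, #2: r1=5+2=7
After step 20: r0 = 12.

12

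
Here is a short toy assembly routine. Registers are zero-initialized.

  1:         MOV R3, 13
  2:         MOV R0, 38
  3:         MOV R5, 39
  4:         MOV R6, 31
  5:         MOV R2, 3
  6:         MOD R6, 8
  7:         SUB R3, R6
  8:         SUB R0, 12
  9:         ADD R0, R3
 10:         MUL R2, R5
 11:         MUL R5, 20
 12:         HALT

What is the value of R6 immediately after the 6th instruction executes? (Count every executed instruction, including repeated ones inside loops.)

after MOV R3, 13: R3=13
after MOV R0, 38: R0=38
after MOV R5, 39: R5=39
after MOV R6, 31: R6=31
after MOV R2, 3: R2=3
after MOD R6, 8: R6=31%8=7
After step 6: R6 = 7.

7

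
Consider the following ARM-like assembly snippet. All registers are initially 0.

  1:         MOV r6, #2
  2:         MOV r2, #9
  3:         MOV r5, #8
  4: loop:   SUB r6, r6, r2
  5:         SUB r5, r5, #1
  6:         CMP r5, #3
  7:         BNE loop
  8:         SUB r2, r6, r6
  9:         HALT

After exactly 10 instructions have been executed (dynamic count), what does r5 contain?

after MOV r6, #2: r6=2
after MOV r2, #9: r2=9
after MOV r5, #8: r5=8
after SUB r6, r6, r2: r6=2-9=-7
after SUB r5, r5, #1: r5=8-1=7
CMP r5, #3  (cmp 7,3)
BNE loop: taken
after SUB r6, r6, r2: r6=(-7)-9=-16
after SUB r5, r5, #1: r5=7-1=6
CMP r5, #3  (cmp 6,3)
After step 10: r5 = 6.

6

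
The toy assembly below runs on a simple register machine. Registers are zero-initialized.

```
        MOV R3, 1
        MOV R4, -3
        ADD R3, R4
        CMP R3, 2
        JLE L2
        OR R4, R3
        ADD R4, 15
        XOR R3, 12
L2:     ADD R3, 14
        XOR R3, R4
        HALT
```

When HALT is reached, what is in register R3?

-15

MOV R3, 1 → R3=1
MOV R4, -3 → R4=-3
ADD R3, R4 → R3=1+(-3)=-2
CMP R3, 2  (cmp -2,2)
JLE L2: taken
ADD R3, 14 → R3=(-2)+14=12
XOR R3, R4 → R3=12^(-3)=-15
halt.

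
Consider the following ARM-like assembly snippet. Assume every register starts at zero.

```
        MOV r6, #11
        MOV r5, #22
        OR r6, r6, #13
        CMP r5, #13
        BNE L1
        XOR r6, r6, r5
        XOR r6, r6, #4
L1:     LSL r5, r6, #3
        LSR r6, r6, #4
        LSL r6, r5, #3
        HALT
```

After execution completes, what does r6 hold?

960

after MOV r6, #11: r6=11
after MOV r5, #22: r5=22
after OR r6, r6, #13: r6=11|13=15
CMP r5, #13  (cmp 22,13)
BNE L1: taken
after LSL r5, r6, #3: r5=15<<3=120
after LSR r6, r6, #4: r6=15>>4=0
after LSL r6, r5, #3: r6=120<<3=960
halt.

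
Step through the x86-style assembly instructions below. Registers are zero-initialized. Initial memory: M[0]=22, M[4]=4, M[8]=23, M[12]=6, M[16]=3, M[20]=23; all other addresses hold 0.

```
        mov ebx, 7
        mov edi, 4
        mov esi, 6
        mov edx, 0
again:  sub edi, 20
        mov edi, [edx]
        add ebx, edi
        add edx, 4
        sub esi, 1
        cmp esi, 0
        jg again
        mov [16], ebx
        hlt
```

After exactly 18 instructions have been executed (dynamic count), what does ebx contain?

ebx=7
edi=4
esi=6
edx=0
edi=4-20=-16
edi=M[0]=22
ebx=7+22=29
edx=0+4=4
esi=6-1=5
cmp esi, 0  (cmp 5,0)
jg again: taken
edi=22-20=2
edi=M[4]=4
ebx=29+4=33
edx=4+4=8
esi=5-1=4
cmp esi, 0  (cmp 4,0)
jg again: taken
After step 18: ebx = 33.

33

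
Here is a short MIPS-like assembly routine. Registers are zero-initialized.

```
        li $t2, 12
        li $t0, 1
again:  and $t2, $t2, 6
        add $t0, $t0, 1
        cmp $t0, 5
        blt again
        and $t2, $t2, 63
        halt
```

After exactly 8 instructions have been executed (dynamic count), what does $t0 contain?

li $t2, 12 → $t2=12
li $t0, 1 → $t0=1
and $t2, $t2, 6 → $t2=12&6=4
add $t0, $t0, 1 → $t0=1+1=2
cmp $t0, 5  (cmp 2,5)
blt again: taken
and $t2, $t2, 6 → $t2=4&6=4
add $t0, $t0, 1 → $t0=2+1=3
After step 8: $t0 = 3.

3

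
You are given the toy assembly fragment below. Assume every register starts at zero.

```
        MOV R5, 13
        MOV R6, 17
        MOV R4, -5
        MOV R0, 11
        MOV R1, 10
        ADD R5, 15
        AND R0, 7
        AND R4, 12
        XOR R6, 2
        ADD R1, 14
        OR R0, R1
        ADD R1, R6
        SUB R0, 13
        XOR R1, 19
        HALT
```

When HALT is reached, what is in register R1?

after MOV R5, 13: R5=13
after MOV R6, 17: R6=17
after MOV R4, -5: R4=-5
after MOV R0, 11: R0=11
after MOV R1, 10: R1=10
after ADD R5, 15: R5=13+15=28
after AND R0, 7: R0=11&7=3
after AND R4, 12: R4=(-5)&12=8
after XOR R6, 2: R6=17^2=19
after ADD R1, 14: R1=10+14=24
after OR R0, R1: R0=3|24=27
after ADD R1, R6: R1=24+19=43
after SUB R0, 13: R0=27-13=14
after XOR R1, 19: R1=43^19=56
halt.

56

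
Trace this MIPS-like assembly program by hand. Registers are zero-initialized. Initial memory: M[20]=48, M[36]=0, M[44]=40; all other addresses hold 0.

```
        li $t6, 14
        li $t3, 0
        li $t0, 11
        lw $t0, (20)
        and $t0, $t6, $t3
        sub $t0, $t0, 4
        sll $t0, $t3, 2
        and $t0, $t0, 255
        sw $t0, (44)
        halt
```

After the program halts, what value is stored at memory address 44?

li $t6, 14 → $t6=14
li $t3, 0 → $t3=0
li $t0, 11 → $t0=11
lw $t0, (20) → $t0=M[20]=48
and $t0, $t6, $t3 → $t0=14&0=0
sub $t0, $t0, 4 → $t0=0-4=-4
sll $t0, $t3, 2 → $t0=0<<2=0
and $t0, $t0, 255 → $t0=0&255=0
sw $t0, (44) → M[44]=0
halt.

0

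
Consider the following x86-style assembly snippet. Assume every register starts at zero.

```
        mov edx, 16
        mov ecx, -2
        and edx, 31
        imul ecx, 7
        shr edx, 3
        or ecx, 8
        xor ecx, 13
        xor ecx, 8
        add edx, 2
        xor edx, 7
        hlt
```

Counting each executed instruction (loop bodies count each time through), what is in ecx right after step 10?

edx=16
ecx=-2
edx=16&31=16
ecx=(-2)*7=-14
edx=16>>3=2
ecx=(-14)|8=-6
ecx=(-6)^13=-9
ecx=(-9)^8=-1
edx=2+2=4
edx=4^7=3
After step 10: ecx = -1.

-1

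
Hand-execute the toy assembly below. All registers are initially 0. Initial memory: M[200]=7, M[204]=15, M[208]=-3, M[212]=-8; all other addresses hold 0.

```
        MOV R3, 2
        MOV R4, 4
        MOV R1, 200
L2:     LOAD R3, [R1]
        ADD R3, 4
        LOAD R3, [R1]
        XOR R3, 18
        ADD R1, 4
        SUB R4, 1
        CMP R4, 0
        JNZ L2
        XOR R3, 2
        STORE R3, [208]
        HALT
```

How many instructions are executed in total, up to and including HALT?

38

MOV R3, 2 → R3=2
MOV R4, 4 → R4=4
MOV R1, 200 → R1=200
LOAD R3, [R1] → R3=M[200]=7
ADD R3, 4 → R3=7+4=11
LOAD R3, [R1] → R3=M[200]=7
XOR R3, 18 → R3=7^18=21
ADD R1, 4 → R1=200+4=204
SUB R4, 1 → R4=4-1=3
CMP R4, 0  (cmp 3,0)
JNZ L2: taken
LOAD R3, [R1] → R3=M[204]=15
ADD R3, 4 → R3=15+4=19
LOAD R3, [R1] → R3=M[204]=15
XOR R3, 18 → R3=15^18=29
ADD R1, 4 → R1=204+4=208
SUB R4, 1 → R4=3-1=2
CMP R4, 0  (cmp 2,0)
JNZ L2: taken
LOAD R3, [R1] → R3=M[208]=-3
ADD R3, 4 → R3=(-3)+4=1
LOAD R3, [R1] → R3=M[208]=-3
XOR R3, 18 → R3=(-3)^18=-17
ADD R1, 4 → R1=208+4=212
SUB R4, 1 → R4=2-1=1
CMP R4, 0  (cmp 1,0)
JNZ L2: taken
LOAD R3, [R1] → R3=M[212]=-8
ADD R3, 4 → R3=(-8)+4=-4
LOAD R3, [R1] → R3=M[212]=-8
XOR R3, 18 → R3=(-8)^18=-22
ADD R1, 4 → R1=212+4=216
SUB R4, 1 → R4=1-1=0
CMP R4, 0  (cmp 0,0)
JNZ L2: not taken
XOR R3, 2 → R3=(-22)^2=-24
STORE R3, [208] → M[208]=-24
halt.
Total executed instructions: 38.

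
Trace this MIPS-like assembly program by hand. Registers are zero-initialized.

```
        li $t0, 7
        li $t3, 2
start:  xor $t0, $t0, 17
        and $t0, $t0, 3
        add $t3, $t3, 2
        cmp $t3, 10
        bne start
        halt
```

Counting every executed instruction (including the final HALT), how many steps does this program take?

after li $t0, 7: $t0=7
after li $t3, 2: $t3=2
after xor $t0, $t0, 17: $t0=7^17=22
after and $t0, $t0, 3: $t0=22&3=2
after add $t3, $t3, 2: $t3=2+2=4
cmp $t3, 10  (cmp 4,10)
bne start: taken
after xor $t0, $t0, 17: $t0=2^17=19
after and $t0, $t0, 3: $t0=19&3=3
after add $t3, $t3, 2: $t3=4+2=6
cmp $t3, 10  (cmp 6,10)
bne start: taken
after xor $t0, $t0, 17: $t0=3^17=18
after and $t0, $t0, 3: $t0=18&3=2
after add $t3, $t3, 2: $t3=6+2=8
cmp $t3, 10  (cmp 8,10)
bne start: taken
after xor $t0, $t0, 17: $t0=2^17=19
after and $t0, $t0, 3: $t0=19&3=3
after add $t3, $t3, 2: $t3=8+2=10
cmp $t3, 10  (cmp 10,10)
bne start: not taken
halt.
Total executed instructions: 23.

23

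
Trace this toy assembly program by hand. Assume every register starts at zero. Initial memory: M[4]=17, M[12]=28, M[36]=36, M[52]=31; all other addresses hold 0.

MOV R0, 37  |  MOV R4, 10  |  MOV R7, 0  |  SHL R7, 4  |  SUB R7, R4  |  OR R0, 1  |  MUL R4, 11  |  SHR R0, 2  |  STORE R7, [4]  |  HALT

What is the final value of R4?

110

MOV R0, 37 → R0=37
MOV R4, 10 → R4=10
MOV R7, 0 → R7=0
SHL R7, 4 → R7=0<<4=0
SUB R7, R4 → R7=0-10=-10
OR R0, 1 → R0=37|1=37
MUL R4, 11 → R4=10*11=110
SHR R0, 2 → R0=37>>2=9
STORE R7, [4] → M[4]=-10
halt.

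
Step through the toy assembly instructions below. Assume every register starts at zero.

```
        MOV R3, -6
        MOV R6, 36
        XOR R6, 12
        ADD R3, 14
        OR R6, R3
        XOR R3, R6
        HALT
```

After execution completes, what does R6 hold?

40

MOV R3, -6 → R3=-6
MOV R6, 36 → R6=36
XOR R6, 12 → R6=36^12=40
ADD R3, 14 → R3=(-6)+14=8
OR R6, R3 → R6=40|8=40
XOR R3, R6 → R3=8^40=32
halt.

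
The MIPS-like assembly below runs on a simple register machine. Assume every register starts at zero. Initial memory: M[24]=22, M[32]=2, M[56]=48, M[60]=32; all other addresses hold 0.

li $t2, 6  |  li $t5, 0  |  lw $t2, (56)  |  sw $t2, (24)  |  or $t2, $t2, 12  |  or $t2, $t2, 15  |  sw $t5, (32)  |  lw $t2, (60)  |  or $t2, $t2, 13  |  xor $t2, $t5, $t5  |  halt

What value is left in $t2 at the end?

0

after li $t2, 6: $t2=6
after li $t5, 0: $t5=0
after lw $t2, (56): $t2=M[56]=48
sw $t2, (24) → M[24]=48
after or $t2, $t2, 12: $t2=48|12=60
after or $t2, $t2, 15: $t2=60|15=63
sw $t5, (32) → M[32]=0
after lw $t2, (60): $t2=M[60]=32
after or $t2, $t2, 13: $t2=32|13=45
after xor $t2, $t5, $t5: $t2=0^0=0
halt.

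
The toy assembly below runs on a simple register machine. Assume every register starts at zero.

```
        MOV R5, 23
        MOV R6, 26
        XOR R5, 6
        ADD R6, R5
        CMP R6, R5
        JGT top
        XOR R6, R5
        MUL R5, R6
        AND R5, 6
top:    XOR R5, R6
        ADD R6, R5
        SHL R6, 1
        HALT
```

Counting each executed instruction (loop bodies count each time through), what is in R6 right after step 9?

202

after MOV R5, 23: R5=23
after MOV R6, 26: R6=26
after XOR R5, 6: R5=23^6=17
after ADD R6, R5: R6=26+17=43
CMP R6, R5  (cmp 43,17)
JGT top: taken
after XOR R5, R6: R5=17^43=58
after ADD R6, R5: R6=43+58=101
after SHL R6, 1: R6=101<<1=202
After step 9: R6 = 202.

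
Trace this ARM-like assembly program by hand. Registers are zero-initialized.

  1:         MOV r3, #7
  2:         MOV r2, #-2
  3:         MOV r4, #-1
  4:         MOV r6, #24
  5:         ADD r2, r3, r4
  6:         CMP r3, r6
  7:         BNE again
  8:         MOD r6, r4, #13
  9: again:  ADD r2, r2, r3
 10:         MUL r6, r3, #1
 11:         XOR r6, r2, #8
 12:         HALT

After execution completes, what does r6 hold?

5

after MOV r3, #7: r3=7
after MOV r2, #-2: r2=-2
after MOV r4, #-1: r4=-1
after MOV r6, #24: r6=24
after ADD r2, r3, r4: r2=7+(-1)=6
CMP r3, r6  (cmp 7,24)
BNE again: taken
after ADD r2, r2, r3: r2=6+7=13
after MUL r6, r3, #1: r6=7*1=7
after XOR r6, r2, #8: r6=13^8=5
halt.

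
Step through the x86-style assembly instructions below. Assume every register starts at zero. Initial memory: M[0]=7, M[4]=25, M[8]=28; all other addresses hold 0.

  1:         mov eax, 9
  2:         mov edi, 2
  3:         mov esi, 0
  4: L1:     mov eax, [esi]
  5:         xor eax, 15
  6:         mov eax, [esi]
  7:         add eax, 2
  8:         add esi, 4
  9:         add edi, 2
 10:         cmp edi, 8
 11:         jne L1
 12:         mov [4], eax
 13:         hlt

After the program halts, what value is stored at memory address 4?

mov eax, 9 → eax=9
mov edi, 2 → edi=2
mov esi, 0 → esi=0
mov eax, [esi] → eax=M[0]=7
xor eax, 15 → eax=7^15=8
mov eax, [esi] → eax=M[0]=7
add eax, 2 → eax=7+2=9
add esi, 4 → esi=0+4=4
add edi, 2 → edi=2+2=4
cmp edi, 8  (cmp 4,8)
jne L1: taken
mov eax, [esi] → eax=M[4]=25
xor eax, 15 → eax=25^15=22
mov eax, [esi] → eax=M[4]=25
add eax, 2 → eax=25+2=27
add esi, 4 → esi=4+4=8
add edi, 2 → edi=4+2=6
cmp edi, 8  (cmp 6,8)
jne L1: taken
mov eax, [esi] → eax=M[8]=28
xor eax, 15 → eax=28^15=19
mov eax, [esi] → eax=M[8]=28
add eax, 2 → eax=28+2=30
add esi, 4 → esi=8+4=12
add edi, 2 → edi=6+2=8
cmp edi, 8  (cmp 8,8)
jne L1: not taken
mov [4], eax → M[4]=30
halt.

30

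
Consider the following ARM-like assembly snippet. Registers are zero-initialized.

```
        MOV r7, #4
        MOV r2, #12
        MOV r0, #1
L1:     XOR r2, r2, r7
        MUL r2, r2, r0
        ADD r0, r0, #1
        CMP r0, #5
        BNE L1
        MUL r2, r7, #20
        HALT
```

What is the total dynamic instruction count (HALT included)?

25

MOV r7, #4 → r7=4
MOV r2, #12 → r2=12
MOV r0, #1 → r0=1
XOR r2, r2, r7 → r2=12^4=8
MUL r2, r2, r0 → r2=8*1=8
ADD r0, r0, #1 → r0=1+1=2
CMP r0, #5  (cmp 2,5)
BNE L1: taken
XOR r2, r2, r7 → r2=8^4=12
MUL r2, r2, r0 → r2=12*2=24
ADD r0, r0, #1 → r0=2+1=3
CMP r0, #5  (cmp 3,5)
BNE L1: taken
XOR r2, r2, r7 → r2=24^4=28
MUL r2, r2, r0 → r2=28*3=84
ADD r0, r0, #1 → r0=3+1=4
CMP r0, #5  (cmp 4,5)
BNE L1: taken
XOR r2, r2, r7 → r2=84^4=80
MUL r2, r2, r0 → r2=80*4=320
ADD r0, r0, #1 → r0=4+1=5
CMP r0, #5  (cmp 5,5)
BNE L1: not taken
MUL r2, r7, #20 → r2=4*20=80
halt.
Total executed instructions: 25.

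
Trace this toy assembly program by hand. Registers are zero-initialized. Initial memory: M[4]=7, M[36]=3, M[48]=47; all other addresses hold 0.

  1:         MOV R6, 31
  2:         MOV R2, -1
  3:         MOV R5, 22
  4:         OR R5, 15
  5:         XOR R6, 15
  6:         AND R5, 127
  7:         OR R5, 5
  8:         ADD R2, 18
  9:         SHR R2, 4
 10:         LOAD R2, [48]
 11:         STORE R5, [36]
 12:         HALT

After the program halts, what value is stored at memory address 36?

after MOV R6, 31: R6=31
after MOV R2, -1: R2=-1
after MOV R5, 22: R5=22
after OR R5, 15: R5=22|15=31
after XOR R6, 15: R6=31^15=16
after AND R5, 127: R5=31&127=31
after OR R5, 5: R5=31|5=31
after ADD R2, 18: R2=(-1)+18=17
after SHR R2, 4: R2=17>>4=1
after LOAD R2, [48]: R2=M[48]=47
STORE R5, [36] → M[36]=31
halt.

31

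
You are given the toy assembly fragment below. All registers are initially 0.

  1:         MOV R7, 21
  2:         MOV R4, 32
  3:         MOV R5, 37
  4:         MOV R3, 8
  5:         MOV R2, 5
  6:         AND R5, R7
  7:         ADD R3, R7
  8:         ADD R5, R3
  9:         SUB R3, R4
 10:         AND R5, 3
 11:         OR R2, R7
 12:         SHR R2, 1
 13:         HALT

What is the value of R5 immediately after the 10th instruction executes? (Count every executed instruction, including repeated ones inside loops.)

2

after MOV R7, 21: R7=21
after MOV R4, 32: R4=32
after MOV R5, 37: R5=37
after MOV R3, 8: R3=8
after MOV R2, 5: R2=5
after AND R5, R7: R5=37&21=5
after ADD R3, R7: R3=8+21=29
after ADD R5, R3: R5=5+29=34
after SUB R3, R4: R3=29-32=-3
after AND R5, 3: R5=34&3=2
After step 10: R5 = 2.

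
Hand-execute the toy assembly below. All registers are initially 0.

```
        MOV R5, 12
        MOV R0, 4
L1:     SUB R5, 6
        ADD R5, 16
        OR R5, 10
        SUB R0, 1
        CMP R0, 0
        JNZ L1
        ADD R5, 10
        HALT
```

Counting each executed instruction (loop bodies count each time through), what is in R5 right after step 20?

62

MOV R5, 12 → R5=12
MOV R0, 4 → R0=4
SUB R5, 6 → R5=12-6=6
ADD R5, 16 → R5=6+16=22
OR R5, 10 → R5=22|10=30
SUB R0, 1 → R0=4-1=3
CMP R0, 0  (cmp 3,0)
JNZ L1: taken
SUB R5, 6 → R5=30-6=24
ADD R5, 16 → R5=24+16=40
OR R5, 10 → R5=40|10=42
SUB R0, 1 → R0=3-1=2
CMP R0, 0  (cmp 2,0)
JNZ L1: taken
SUB R5, 6 → R5=42-6=36
ADD R5, 16 → R5=36+16=52
OR R5, 10 → R5=52|10=62
SUB R0, 1 → R0=2-1=1
CMP R0, 0  (cmp 1,0)
JNZ L1: taken
After step 20: R5 = 62.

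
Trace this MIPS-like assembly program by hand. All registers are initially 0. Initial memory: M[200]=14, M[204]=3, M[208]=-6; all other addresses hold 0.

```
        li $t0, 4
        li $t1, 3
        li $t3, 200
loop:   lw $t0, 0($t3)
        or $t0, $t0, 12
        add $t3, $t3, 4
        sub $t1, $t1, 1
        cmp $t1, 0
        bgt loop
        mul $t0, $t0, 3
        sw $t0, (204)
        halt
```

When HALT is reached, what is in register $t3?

$t0=4
$t1=3
$t3=200
$t0=M[200]=14
$t0=14|12=14
$t3=200+4=204
$t1=3-1=2
cmp $t1, 0  (cmp 2,0)
bgt loop: taken
$t0=M[204]=3
$t0=3|12=15
$t3=204+4=208
$t1=2-1=1
cmp $t1, 0  (cmp 1,0)
bgt loop: taken
$t0=M[208]=-6
$t0=(-6)|12=-2
$t3=208+4=212
$t1=1-1=0
cmp $t1, 0  (cmp 0,0)
bgt loop: not taken
$t0=(-2)*3=-6
sw $t0, (204) → M[204]=-6
halt.

212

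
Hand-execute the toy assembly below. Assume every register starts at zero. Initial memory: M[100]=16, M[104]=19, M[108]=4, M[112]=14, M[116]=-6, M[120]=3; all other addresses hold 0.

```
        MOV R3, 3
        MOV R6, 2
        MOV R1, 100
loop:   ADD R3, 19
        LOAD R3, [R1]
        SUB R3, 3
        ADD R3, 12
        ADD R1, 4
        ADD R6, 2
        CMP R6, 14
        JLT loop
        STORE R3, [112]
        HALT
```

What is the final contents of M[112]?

12

MOV R3, 3 → R3=3
MOV R6, 2 → R6=2
MOV R1, 100 → R1=100
ADD R3, 19 → R3=3+19=22
LOAD R3, [R1] → R3=M[100]=16
SUB R3, 3 → R3=16-3=13
ADD R3, 12 → R3=13+12=25
ADD R1, 4 → R1=100+4=104
ADD R6, 2 → R6=2+2=4
CMP R6, 14  (cmp 4,14)
JLT loop: taken
ADD R3, 19 → R3=25+19=44
LOAD R3, [R1] → R3=M[104]=19
SUB R3, 3 → R3=19-3=16
ADD R3, 12 → R3=16+12=28
ADD R1, 4 → R1=104+4=108
ADD R6, 2 → R6=4+2=6
CMP R6, 14  (cmp 6,14)
JLT loop: taken
ADD R3, 19 → R3=28+19=47
LOAD R3, [R1] → R3=M[108]=4
SUB R3, 3 → R3=4-3=1
ADD R3, 12 → R3=1+12=13
ADD R1, 4 → R1=108+4=112
ADD R6, 2 → R6=6+2=8
CMP R6, 14  (cmp 8,14)
JLT loop: taken
ADD R3, 19 → R3=13+19=32
LOAD R3, [R1] → R3=M[112]=14
SUB R3, 3 → R3=14-3=11
ADD R3, 12 → R3=11+12=23
ADD R1, 4 → R1=112+4=116
ADD R6, 2 → R6=8+2=10
CMP R6, 14  (cmp 10,14)
JLT loop: taken
ADD R3, 19 → R3=23+19=42
LOAD R3, [R1] → R3=M[116]=-6
SUB R3, 3 → R3=(-6)-3=-9
ADD R3, 12 → R3=(-9)+12=3
ADD R1, 4 → R1=116+4=120
ADD R6, 2 → R6=10+2=12
CMP R6, 14  (cmp 12,14)
JLT loop: taken
ADD R3, 19 → R3=3+19=22
LOAD R3, [R1] → R3=M[120]=3
SUB R3, 3 → R3=3-3=0
ADD R3, 12 → R3=0+12=12
ADD R1, 4 → R1=120+4=124
ADD R6, 2 → R6=12+2=14
CMP R6, 14  (cmp 14,14)
JLT loop: not taken
STORE R3, [112] → M[112]=12
halt.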